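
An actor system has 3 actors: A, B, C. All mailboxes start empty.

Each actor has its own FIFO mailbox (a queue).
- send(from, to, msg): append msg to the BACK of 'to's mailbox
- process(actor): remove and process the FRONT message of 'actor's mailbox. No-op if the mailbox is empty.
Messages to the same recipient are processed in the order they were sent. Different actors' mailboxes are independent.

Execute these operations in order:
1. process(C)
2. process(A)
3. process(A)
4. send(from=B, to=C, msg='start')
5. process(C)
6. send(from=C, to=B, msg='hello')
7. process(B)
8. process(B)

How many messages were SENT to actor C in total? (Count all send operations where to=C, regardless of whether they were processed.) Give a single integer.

Answer: 1

Derivation:
After 1 (process(C)): A:[] B:[] C:[]
After 2 (process(A)): A:[] B:[] C:[]
After 3 (process(A)): A:[] B:[] C:[]
After 4 (send(from=B, to=C, msg='start')): A:[] B:[] C:[start]
After 5 (process(C)): A:[] B:[] C:[]
After 6 (send(from=C, to=B, msg='hello')): A:[] B:[hello] C:[]
After 7 (process(B)): A:[] B:[] C:[]
After 8 (process(B)): A:[] B:[] C:[]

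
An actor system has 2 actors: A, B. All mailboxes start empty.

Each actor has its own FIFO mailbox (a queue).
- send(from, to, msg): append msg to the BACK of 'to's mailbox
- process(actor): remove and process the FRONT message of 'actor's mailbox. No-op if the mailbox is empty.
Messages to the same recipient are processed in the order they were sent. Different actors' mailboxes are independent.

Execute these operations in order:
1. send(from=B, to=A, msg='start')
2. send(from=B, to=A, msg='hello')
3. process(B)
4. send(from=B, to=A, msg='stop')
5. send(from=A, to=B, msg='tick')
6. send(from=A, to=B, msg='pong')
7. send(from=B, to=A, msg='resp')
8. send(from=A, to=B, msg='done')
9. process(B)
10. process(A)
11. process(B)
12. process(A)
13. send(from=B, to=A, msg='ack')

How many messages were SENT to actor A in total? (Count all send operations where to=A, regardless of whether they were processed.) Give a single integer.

Answer: 5

Derivation:
After 1 (send(from=B, to=A, msg='start')): A:[start] B:[]
After 2 (send(from=B, to=A, msg='hello')): A:[start,hello] B:[]
After 3 (process(B)): A:[start,hello] B:[]
After 4 (send(from=B, to=A, msg='stop')): A:[start,hello,stop] B:[]
After 5 (send(from=A, to=B, msg='tick')): A:[start,hello,stop] B:[tick]
After 6 (send(from=A, to=B, msg='pong')): A:[start,hello,stop] B:[tick,pong]
After 7 (send(from=B, to=A, msg='resp')): A:[start,hello,stop,resp] B:[tick,pong]
After 8 (send(from=A, to=B, msg='done')): A:[start,hello,stop,resp] B:[tick,pong,done]
After 9 (process(B)): A:[start,hello,stop,resp] B:[pong,done]
After 10 (process(A)): A:[hello,stop,resp] B:[pong,done]
After 11 (process(B)): A:[hello,stop,resp] B:[done]
After 12 (process(A)): A:[stop,resp] B:[done]
After 13 (send(from=B, to=A, msg='ack')): A:[stop,resp,ack] B:[done]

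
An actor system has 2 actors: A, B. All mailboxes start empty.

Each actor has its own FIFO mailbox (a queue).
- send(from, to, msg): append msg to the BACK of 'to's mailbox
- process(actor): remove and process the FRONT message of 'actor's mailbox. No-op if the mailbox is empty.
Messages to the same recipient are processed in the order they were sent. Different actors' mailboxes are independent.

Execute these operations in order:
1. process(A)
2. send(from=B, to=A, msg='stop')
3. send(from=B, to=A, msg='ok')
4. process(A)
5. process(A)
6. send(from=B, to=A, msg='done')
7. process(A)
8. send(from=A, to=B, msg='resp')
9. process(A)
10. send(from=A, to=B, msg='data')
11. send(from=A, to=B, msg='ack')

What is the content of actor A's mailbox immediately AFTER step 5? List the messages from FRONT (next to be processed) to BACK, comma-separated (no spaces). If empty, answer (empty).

After 1 (process(A)): A:[] B:[]
After 2 (send(from=B, to=A, msg='stop')): A:[stop] B:[]
After 3 (send(from=B, to=A, msg='ok')): A:[stop,ok] B:[]
After 4 (process(A)): A:[ok] B:[]
After 5 (process(A)): A:[] B:[]

(empty)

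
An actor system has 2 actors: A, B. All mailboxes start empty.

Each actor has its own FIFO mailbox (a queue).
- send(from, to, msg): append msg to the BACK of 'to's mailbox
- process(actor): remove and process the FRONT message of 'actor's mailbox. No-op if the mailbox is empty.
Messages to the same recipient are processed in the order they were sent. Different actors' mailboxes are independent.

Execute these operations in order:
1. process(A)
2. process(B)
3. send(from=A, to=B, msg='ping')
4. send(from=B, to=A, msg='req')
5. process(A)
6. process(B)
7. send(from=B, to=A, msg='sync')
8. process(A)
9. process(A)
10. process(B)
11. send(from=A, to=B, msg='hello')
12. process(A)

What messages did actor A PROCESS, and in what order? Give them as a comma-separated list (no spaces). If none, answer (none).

After 1 (process(A)): A:[] B:[]
After 2 (process(B)): A:[] B:[]
After 3 (send(from=A, to=B, msg='ping')): A:[] B:[ping]
After 4 (send(from=B, to=A, msg='req')): A:[req] B:[ping]
After 5 (process(A)): A:[] B:[ping]
After 6 (process(B)): A:[] B:[]
After 7 (send(from=B, to=A, msg='sync')): A:[sync] B:[]
After 8 (process(A)): A:[] B:[]
After 9 (process(A)): A:[] B:[]
After 10 (process(B)): A:[] B:[]
After 11 (send(from=A, to=B, msg='hello')): A:[] B:[hello]
After 12 (process(A)): A:[] B:[hello]

Answer: req,sync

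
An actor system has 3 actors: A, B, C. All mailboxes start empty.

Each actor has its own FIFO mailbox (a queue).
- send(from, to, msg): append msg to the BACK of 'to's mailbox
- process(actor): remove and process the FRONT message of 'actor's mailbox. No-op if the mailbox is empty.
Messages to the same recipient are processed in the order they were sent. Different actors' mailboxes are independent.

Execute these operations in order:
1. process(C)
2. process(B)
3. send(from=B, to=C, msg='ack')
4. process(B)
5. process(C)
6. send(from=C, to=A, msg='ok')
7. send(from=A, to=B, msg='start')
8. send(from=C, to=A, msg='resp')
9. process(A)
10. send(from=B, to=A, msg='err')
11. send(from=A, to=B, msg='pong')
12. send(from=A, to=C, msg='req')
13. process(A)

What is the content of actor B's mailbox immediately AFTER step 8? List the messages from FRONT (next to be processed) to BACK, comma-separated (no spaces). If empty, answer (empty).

After 1 (process(C)): A:[] B:[] C:[]
After 2 (process(B)): A:[] B:[] C:[]
After 3 (send(from=B, to=C, msg='ack')): A:[] B:[] C:[ack]
After 4 (process(B)): A:[] B:[] C:[ack]
After 5 (process(C)): A:[] B:[] C:[]
After 6 (send(from=C, to=A, msg='ok')): A:[ok] B:[] C:[]
After 7 (send(from=A, to=B, msg='start')): A:[ok] B:[start] C:[]
After 8 (send(from=C, to=A, msg='resp')): A:[ok,resp] B:[start] C:[]

start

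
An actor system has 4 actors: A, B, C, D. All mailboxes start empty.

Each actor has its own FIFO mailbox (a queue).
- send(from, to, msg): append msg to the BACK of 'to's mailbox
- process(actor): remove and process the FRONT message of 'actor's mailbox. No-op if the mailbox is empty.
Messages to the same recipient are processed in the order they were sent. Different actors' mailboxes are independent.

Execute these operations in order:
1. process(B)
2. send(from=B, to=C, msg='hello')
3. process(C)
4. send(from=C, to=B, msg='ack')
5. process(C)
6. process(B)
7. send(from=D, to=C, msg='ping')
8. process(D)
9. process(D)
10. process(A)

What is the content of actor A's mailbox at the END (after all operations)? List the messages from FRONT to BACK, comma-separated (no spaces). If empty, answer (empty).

After 1 (process(B)): A:[] B:[] C:[] D:[]
After 2 (send(from=B, to=C, msg='hello')): A:[] B:[] C:[hello] D:[]
After 3 (process(C)): A:[] B:[] C:[] D:[]
After 4 (send(from=C, to=B, msg='ack')): A:[] B:[ack] C:[] D:[]
After 5 (process(C)): A:[] B:[ack] C:[] D:[]
After 6 (process(B)): A:[] B:[] C:[] D:[]
After 7 (send(from=D, to=C, msg='ping')): A:[] B:[] C:[ping] D:[]
After 8 (process(D)): A:[] B:[] C:[ping] D:[]
After 9 (process(D)): A:[] B:[] C:[ping] D:[]
After 10 (process(A)): A:[] B:[] C:[ping] D:[]

Answer: (empty)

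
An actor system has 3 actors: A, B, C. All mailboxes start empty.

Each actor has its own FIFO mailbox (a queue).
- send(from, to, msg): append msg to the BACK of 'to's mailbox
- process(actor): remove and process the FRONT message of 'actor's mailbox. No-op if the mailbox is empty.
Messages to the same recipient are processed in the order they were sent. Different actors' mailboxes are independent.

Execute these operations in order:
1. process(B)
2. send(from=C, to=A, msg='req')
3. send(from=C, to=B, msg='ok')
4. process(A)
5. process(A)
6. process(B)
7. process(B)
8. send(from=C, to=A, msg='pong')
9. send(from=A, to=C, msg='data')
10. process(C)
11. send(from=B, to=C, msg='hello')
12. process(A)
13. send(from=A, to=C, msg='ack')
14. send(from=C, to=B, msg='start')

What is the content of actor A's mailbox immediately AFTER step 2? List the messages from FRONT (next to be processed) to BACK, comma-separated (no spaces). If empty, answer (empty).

After 1 (process(B)): A:[] B:[] C:[]
After 2 (send(from=C, to=A, msg='req')): A:[req] B:[] C:[]

req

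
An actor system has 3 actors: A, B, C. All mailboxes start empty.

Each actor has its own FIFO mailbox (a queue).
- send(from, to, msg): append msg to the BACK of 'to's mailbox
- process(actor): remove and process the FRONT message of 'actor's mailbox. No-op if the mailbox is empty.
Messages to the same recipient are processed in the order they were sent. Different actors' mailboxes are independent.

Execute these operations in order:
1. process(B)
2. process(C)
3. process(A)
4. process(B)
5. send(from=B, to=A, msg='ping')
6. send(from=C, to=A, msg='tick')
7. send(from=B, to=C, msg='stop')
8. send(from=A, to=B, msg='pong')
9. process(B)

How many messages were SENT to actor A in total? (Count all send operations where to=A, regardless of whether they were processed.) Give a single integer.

Answer: 2

Derivation:
After 1 (process(B)): A:[] B:[] C:[]
After 2 (process(C)): A:[] B:[] C:[]
After 3 (process(A)): A:[] B:[] C:[]
After 4 (process(B)): A:[] B:[] C:[]
After 5 (send(from=B, to=A, msg='ping')): A:[ping] B:[] C:[]
After 6 (send(from=C, to=A, msg='tick')): A:[ping,tick] B:[] C:[]
After 7 (send(from=B, to=C, msg='stop')): A:[ping,tick] B:[] C:[stop]
After 8 (send(from=A, to=B, msg='pong')): A:[ping,tick] B:[pong] C:[stop]
After 9 (process(B)): A:[ping,tick] B:[] C:[stop]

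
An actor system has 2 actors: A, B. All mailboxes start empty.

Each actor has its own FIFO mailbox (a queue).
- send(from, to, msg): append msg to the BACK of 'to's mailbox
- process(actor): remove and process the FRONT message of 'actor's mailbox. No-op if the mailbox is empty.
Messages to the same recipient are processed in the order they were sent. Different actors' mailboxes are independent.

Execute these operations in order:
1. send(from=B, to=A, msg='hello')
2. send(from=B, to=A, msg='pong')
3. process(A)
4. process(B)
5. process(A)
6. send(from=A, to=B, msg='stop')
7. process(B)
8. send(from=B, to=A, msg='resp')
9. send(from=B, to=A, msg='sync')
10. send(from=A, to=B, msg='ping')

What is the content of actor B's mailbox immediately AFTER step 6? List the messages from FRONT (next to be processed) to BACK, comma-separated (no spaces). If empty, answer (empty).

After 1 (send(from=B, to=A, msg='hello')): A:[hello] B:[]
After 2 (send(from=B, to=A, msg='pong')): A:[hello,pong] B:[]
After 3 (process(A)): A:[pong] B:[]
After 4 (process(B)): A:[pong] B:[]
After 5 (process(A)): A:[] B:[]
After 6 (send(from=A, to=B, msg='stop')): A:[] B:[stop]

stop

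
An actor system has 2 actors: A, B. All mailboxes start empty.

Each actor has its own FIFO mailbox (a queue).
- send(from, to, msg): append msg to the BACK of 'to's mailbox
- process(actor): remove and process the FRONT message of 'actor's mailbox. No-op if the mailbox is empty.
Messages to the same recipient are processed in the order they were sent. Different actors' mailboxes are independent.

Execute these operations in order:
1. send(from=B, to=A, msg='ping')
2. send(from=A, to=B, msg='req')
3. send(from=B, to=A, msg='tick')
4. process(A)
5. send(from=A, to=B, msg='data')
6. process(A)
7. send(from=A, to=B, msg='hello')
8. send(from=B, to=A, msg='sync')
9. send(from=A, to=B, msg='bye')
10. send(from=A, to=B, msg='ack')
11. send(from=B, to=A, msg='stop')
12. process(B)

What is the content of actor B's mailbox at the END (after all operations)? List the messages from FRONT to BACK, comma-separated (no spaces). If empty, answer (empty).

Answer: data,hello,bye,ack

Derivation:
After 1 (send(from=B, to=A, msg='ping')): A:[ping] B:[]
After 2 (send(from=A, to=B, msg='req')): A:[ping] B:[req]
After 3 (send(from=B, to=A, msg='tick')): A:[ping,tick] B:[req]
After 4 (process(A)): A:[tick] B:[req]
After 5 (send(from=A, to=B, msg='data')): A:[tick] B:[req,data]
After 6 (process(A)): A:[] B:[req,data]
After 7 (send(from=A, to=B, msg='hello')): A:[] B:[req,data,hello]
After 8 (send(from=B, to=A, msg='sync')): A:[sync] B:[req,data,hello]
After 9 (send(from=A, to=B, msg='bye')): A:[sync] B:[req,data,hello,bye]
After 10 (send(from=A, to=B, msg='ack')): A:[sync] B:[req,data,hello,bye,ack]
After 11 (send(from=B, to=A, msg='stop')): A:[sync,stop] B:[req,data,hello,bye,ack]
After 12 (process(B)): A:[sync,stop] B:[data,hello,bye,ack]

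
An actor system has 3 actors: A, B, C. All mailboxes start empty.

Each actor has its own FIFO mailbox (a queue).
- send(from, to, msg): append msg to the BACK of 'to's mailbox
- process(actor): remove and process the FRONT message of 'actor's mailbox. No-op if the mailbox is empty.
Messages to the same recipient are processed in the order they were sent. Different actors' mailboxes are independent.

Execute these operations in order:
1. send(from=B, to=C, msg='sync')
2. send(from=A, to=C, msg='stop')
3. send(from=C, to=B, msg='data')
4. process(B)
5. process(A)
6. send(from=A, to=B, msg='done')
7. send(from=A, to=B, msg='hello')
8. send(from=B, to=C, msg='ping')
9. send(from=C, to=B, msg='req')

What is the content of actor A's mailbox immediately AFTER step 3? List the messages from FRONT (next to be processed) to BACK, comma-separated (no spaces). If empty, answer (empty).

After 1 (send(from=B, to=C, msg='sync')): A:[] B:[] C:[sync]
After 2 (send(from=A, to=C, msg='stop')): A:[] B:[] C:[sync,stop]
After 3 (send(from=C, to=B, msg='data')): A:[] B:[data] C:[sync,stop]

(empty)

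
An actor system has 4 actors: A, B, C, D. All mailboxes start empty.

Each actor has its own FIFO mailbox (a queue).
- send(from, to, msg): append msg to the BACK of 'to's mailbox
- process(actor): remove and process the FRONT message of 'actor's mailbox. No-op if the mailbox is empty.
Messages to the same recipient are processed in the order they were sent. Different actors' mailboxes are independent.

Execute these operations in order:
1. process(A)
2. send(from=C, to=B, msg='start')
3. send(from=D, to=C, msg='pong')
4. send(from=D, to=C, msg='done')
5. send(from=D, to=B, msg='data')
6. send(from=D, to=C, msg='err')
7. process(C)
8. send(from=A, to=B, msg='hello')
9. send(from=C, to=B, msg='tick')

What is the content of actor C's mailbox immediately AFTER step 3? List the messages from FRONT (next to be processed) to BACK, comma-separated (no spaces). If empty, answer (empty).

After 1 (process(A)): A:[] B:[] C:[] D:[]
After 2 (send(from=C, to=B, msg='start')): A:[] B:[start] C:[] D:[]
After 3 (send(from=D, to=C, msg='pong')): A:[] B:[start] C:[pong] D:[]

pong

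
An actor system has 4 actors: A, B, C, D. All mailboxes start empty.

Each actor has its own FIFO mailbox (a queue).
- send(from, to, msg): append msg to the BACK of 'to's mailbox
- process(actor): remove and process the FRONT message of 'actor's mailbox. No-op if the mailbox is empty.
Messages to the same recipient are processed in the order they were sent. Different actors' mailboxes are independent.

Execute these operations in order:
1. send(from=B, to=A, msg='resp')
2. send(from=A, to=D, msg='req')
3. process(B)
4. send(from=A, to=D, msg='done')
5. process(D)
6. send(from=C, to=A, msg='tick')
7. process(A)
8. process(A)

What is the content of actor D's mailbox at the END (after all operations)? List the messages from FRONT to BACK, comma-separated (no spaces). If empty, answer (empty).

After 1 (send(from=B, to=A, msg='resp')): A:[resp] B:[] C:[] D:[]
After 2 (send(from=A, to=D, msg='req')): A:[resp] B:[] C:[] D:[req]
After 3 (process(B)): A:[resp] B:[] C:[] D:[req]
After 4 (send(from=A, to=D, msg='done')): A:[resp] B:[] C:[] D:[req,done]
After 5 (process(D)): A:[resp] B:[] C:[] D:[done]
After 6 (send(from=C, to=A, msg='tick')): A:[resp,tick] B:[] C:[] D:[done]
After 7 (process(A)): A:[tick] B:[] C:[] D:[done]
After 8 (process(A)): A:[] B:[] C:[] D:[done]

Answer: done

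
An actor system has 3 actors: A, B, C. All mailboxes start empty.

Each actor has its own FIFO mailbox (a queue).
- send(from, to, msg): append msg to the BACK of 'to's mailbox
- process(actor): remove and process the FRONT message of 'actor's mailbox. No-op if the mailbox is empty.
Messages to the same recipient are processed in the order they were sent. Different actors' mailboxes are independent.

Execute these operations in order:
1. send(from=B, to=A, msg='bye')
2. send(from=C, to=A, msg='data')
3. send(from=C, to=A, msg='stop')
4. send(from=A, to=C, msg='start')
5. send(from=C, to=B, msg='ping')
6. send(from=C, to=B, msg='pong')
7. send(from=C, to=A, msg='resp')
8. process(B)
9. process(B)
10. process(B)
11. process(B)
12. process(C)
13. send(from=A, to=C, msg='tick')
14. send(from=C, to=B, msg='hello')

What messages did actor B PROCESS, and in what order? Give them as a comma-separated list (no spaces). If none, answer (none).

After 1 (send(from=B, to=A, msg='bye')): A:[bye] B:[] C:[]
After 2 (send(from=C, to=A, msg='data')): A:[bye,data] B:[] C:[]
After 3 (send(from=C, to=A, msg='stop')): A:[bye,data,stop] B:[] C:[]
After 4 (send(from=A, to=C, msg='start')): A:[bye,data,stop] B:[] C:[start]
After 5 (send(from=C, to=B, msg='ping')): A:[bye,data,stop] B:[ping] C:[start]
After 6 (send(from=C, to=B, msg='pong')): A:[bye,data,stop] B:[ping,pong] C:[start]
After 7 (send(from=C, to=A, msg='resp')): A:[bye,data,stop,resp] B:[ping,pong] C:[start]
After 8 (process(B)): A:[bye,data,stop,resp] B:[pong] C:[start]
After 9 (process(B)): A:[bye,data,stop,resp] B:[] C:[start]
After 10 (process(B)): A:[bye,data,stop,resp] B:[] C:[start]
After 11 (process(B)): A:[bye,data,stop,resp] B:[] C:[start]
After 12 (process(C)): A:[bye,data,stop,resp] B:[] C:[]
After 13 (send(from=A, to=C, msg='tick')): A:[bye,data,stop,resp] B:[] C:[tick]
After 14 (send(from=C, to=B, msg='hello')): A:[bye,data,stop,resp] B:[hello] C:[tick]

Answer: ping,pong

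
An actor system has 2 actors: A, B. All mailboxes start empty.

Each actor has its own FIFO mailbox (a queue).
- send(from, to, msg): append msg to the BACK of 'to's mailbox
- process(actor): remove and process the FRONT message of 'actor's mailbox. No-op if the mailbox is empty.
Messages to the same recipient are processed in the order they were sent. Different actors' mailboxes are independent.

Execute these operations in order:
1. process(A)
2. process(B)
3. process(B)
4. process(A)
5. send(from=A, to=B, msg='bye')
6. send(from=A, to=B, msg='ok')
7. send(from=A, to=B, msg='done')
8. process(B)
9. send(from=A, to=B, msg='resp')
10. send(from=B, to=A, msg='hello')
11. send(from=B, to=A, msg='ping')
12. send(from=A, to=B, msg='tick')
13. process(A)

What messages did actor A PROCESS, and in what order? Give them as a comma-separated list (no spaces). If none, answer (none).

After 1 (process(A)): A:[] B:[]
After 2 (process(B)): A:[] B:[]
After 3 (process(B)): A:[] B:[]
After 4 (process(A)): A:[] B:[]
After 5 (send(from=A, to=B, msg='bye')): A:[] B:[bye]
After 6 (send(from=A, to=B, msg='ok')): A:[] B:[bye,ok]
After 7 (send(from=A, to=B, msg='done')): A:[] B:[bye,ok,done]
After 8 (process(B)): A:[] B:[ok,done]
After 9 (send(from=A, to=B, msg='resp')): A:[] B:[ok,done,resp]
After 10 (send(from=B, to=A, msg='hello')): A:[hello] B:[ok,done,resp]
After 11 (send(from=B, to=A, msg='ping')): A:[hello,ping] B:[ok,done,resp]
After 12 (send(from=A, to=B, msg='tick')): A:[hello,ping] B:[ok,done,resp,tick]
After 13 (process(A)): A:[ping] B:[ok,done,resp,tick]

Answer: hello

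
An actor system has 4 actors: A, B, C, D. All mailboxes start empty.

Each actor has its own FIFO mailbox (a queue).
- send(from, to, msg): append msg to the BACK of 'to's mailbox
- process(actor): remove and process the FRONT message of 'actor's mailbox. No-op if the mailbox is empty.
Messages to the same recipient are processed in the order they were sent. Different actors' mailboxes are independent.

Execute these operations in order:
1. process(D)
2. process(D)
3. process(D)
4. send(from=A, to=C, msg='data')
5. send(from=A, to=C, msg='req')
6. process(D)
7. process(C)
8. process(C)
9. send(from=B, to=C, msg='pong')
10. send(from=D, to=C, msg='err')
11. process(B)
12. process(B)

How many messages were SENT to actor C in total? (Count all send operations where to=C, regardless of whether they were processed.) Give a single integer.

After 1 (process(D)): A:[] B:[] C:[] D:[]
After 2 (process(D)): A:[] B:[] C:[] D:[]
After 3 (process(D)): A:[] B:[] C:[] D:[]
After 4 (send(from=A, to=C, msg='data')): A:[] B:[] C:[data] D:[]
After 5 (send(from=A, to=C, msg='req')): A:[] B:[] C:[data,req] D:[]
After 6 (process(D)): A:[] B:[] C:[data,req] D:[]
After 7 (process(C)): A:[] B:[] C:[req] D:[]
After 8 (process(C)): A:[] B:[] C:[] D:[]
After 9 (send(from=B, to=C, msg='pong')): A:[] B:[] C:[pong] D:[]
After 10 (send(from=D, to=C, msg='err')): A:[] B:[] C:[pong,err] D:[]
After 11 (process(B)): A:[] B:[] C:[pong,err] D:[]
After 12 (process(B)): A:[] B:[] C:[pong,err] D:[]

Answer: 4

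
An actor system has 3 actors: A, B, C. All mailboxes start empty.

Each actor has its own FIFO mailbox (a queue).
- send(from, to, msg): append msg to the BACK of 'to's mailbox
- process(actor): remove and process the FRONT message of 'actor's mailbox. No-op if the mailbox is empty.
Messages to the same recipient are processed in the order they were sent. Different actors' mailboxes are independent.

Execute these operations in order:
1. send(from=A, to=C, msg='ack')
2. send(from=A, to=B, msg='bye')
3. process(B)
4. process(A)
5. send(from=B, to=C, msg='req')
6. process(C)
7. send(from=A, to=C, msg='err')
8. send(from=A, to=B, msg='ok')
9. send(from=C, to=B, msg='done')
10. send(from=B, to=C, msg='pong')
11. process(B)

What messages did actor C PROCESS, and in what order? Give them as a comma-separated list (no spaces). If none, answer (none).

Answer: ack

Derivation:
After 1 (send(from=A, to=C, msg='ack')): A:[] B:[] C:[ack]
After 2 (send(from=A, to=B, msg='bye')): A:[] B:[bye] C:[ack]
After 3 (process(B)): A:[] B:[] C:[ack]
After 4 (process(A)): A:[] B:[] C:[ack]
After 5 (send(from=B, to=C, msg='req')): A:[] B:[] C:[ack,req]
After 6 (process(C)): A:[] B:[] C:[req]
After 7 (send(from=A, to=C, msg='err')): A:[] B:[] C:[req,err]
After 8 (send(from=A, to=B, msg='ok')): A:[] B:[ok] C:[req,err]
After 9 (send(from=C, to=B, msg='done')): A:[] B:[ok,done] C:[req,err]
After 10 (send(from=B, to=C, msg='pong')): A:[] B:[ok,done] C:[req,err,pong]
After 11 (process(B)): A:[] B:[done] C:[req,err,pong]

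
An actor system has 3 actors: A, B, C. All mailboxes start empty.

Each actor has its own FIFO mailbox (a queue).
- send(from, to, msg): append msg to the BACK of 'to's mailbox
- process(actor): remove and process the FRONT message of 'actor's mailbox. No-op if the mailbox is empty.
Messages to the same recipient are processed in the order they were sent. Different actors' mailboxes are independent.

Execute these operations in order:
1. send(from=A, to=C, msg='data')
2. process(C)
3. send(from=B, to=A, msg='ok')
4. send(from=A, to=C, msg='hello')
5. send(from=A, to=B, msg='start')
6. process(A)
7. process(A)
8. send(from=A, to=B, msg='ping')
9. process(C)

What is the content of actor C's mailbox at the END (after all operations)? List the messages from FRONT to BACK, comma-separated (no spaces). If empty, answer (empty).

After 1 (send(from=A, to=C, msg='data')): A:[] B:[] C:[data]
After 2 (process(C)): A:[] B:[] C:[]
After 3 (send(from=B, to=A, msg='ok')): A:[ok] B:[] C:[]
After 4 (send(from=A, to=C, msg='hello')): A:[ok] B:[] C:[hello]
After 5 (send(from=A, to=B, msg='start')): A:[ok] B:[start] C:[hello]
After 6 (process(A)): A:[] B:[start] C:[hello]
After 7 (process(A)): A:[] B:[start] C:[hello]
After 8 (send(from=A, to=B, msg='ping')): A:[] B:[start,ping] C:[hello]
After 9 (process(C)): A:[] B:[start,ping] C:[]

Answer: (empty)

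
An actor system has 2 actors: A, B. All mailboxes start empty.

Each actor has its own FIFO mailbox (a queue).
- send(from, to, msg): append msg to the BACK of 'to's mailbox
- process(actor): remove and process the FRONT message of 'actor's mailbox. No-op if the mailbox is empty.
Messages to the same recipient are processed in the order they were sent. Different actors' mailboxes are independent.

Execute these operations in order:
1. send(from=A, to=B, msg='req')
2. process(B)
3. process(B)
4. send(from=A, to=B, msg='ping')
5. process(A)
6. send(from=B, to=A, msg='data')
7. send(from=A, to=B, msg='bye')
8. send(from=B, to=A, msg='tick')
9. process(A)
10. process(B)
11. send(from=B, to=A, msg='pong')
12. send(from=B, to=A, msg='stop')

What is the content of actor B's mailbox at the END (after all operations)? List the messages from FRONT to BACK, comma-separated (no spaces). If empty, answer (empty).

After 1 (send(from=A, to=B, msg='req')): A:[] B:[req]
After 2 (process(B)): A:[] B:[]
After 3 (process(B)): A:[] B:[]
After 4 (send(from=A, to=B, msg='ping')): A:[] B:[ping]
After 5 (process(A)): A:[] B:[ping]
After 6 (send(from=B, to=A, msg='data')): A:[data] B:[ping]
After 7 (send(from=A, to=B, msg='bye')): A:[data] B:[ping,bye]
After 8 (send(from=B, to=A, msg='tick')): A:[data,tick] B:[ping,bye]
After 9 (process(A)): A:[tick] B:[ping,bye]
After 10 (process(B)): A:[tick] B:[bye]
After 11 (send(from=B, to=A, msg='pong')): A:[tick,pong] B:[bye]
After 12 (send(from=B, to=A, msg='stop')): A:[tick,pong,stop] B:[bye]

Answer: bye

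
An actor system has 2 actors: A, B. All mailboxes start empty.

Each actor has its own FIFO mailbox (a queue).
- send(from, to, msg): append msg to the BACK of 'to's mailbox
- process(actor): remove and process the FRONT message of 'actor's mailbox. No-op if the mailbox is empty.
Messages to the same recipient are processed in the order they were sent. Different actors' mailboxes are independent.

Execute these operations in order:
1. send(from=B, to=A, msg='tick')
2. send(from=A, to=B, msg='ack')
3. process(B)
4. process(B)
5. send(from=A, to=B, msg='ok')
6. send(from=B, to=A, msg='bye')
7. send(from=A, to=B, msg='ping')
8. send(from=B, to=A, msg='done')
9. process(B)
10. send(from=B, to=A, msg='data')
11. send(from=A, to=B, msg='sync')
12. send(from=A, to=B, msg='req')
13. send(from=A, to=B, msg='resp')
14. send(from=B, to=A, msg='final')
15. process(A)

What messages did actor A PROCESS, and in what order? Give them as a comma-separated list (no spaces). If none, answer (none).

Answer: tick

Derivation:
After 1 (send(from=B, to=A, msg='tick')): A:[tick] B:[]
After 2 (send(from=A, to=B, msg='ack')): A:[tick] B:[ack]
After 3 (process(B)): A:[tick] B:[]
After 4 (process(B)): A:[tick] B:[]
After 5 (send(from=A, to=B, msg='ok')): A:[tick] B:[ok]
After 6 (send(from=B, to=A, msg='bye')): A:[tick,bye] B:[ok]
After 7 (send(from=A, to=B, msg='ping')): A:[tick,bye] B:[ok,ping]
After 8 (send(from=B, to=A, msg='done')): A:[tick,bye,done] B:[ok,ping]
After 9 (process(B)): A:[tick,bye,done] B:[ping]
After 10 (send(from=B, to=A, msg='data')): A:[tick,bye,done,data] B:[ping]
After 11 (send(from=A, to=B, msg='sync')): A:[tick,bye,done,data] B:[ping,sync]
After 12 (send(from=A, to=B, msg='req')): A:[tick,bye,done,data] B:[ping,sync,req]
After 13 (send(from=A, to=B, msg='resp')): A:[tick,bye,done,data] B:[ping,sync,req,resp]
After 14 (send(from=B, to=A, msg='final')): A:[tick,bye,done,data,final] B:[ping,sync,req,resp]
After 15 (process(A)): A:[bye,done,data,final] B:[ping,sync,req,resp]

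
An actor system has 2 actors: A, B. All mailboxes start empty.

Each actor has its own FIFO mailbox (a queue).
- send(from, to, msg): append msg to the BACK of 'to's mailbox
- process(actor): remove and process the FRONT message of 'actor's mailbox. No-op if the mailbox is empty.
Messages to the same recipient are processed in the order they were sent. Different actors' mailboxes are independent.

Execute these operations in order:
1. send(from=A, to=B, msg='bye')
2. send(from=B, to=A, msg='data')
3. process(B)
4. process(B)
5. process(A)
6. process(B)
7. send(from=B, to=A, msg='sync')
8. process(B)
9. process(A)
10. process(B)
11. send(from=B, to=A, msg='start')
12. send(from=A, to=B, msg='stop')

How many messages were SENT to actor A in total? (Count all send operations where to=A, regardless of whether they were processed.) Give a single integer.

Answer: 3

Derivation:
After 1 (send(from=A, to=B, msg='bye')): A:[] B:[bye]
After 2 (send(from=B, to=A, msg='data')): A:[data] B:[bye]
After 3 (process(B)): A:[data] B:[]
After 4 (process(B)): A:[data] B:[]
After 5 (process(A)): A:[] B:[]
After 6 (process(B)): A:[] B:[]
After 7 (send(from=B, to=A, msg='sync')): A:[sync] B:[]
After 8 (process(B)): A:[sync] B:[]
After 9 (process(A)): A:[] B:[]
After 10 (process(B)): A:[] B:[]
After 11 (send(from=B, to=A, msg='start')): A:[start] B:[]
After 12 (send(from=A, to=B, msg='stop')): A:[start] B:[stop]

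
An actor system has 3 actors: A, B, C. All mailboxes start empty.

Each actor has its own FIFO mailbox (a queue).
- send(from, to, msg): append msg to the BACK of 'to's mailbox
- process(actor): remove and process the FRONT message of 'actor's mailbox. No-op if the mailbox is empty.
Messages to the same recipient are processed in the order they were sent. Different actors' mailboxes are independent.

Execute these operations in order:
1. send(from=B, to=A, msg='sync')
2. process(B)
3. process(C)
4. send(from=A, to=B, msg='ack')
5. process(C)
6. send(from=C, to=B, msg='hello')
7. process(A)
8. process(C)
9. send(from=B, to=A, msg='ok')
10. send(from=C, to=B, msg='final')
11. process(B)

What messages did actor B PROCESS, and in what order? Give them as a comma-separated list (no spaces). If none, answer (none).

After 1 (send(from=B, to=A, msg='sync')): A:[sync] B:[] C:[]
After 2 (process(B)): A:[sync] B:[] C:[]
After 3 (process(C)): A:[sync] B:[] C:[]
After 4 (send(from=A, to=B, msg='ack')): A:[sync] B:[ack] C:[]
After 5 (process(C)): A:[sync] B:[ack] C:[]
After 6 (send(from=C, to=B, msg='hello')): A:[sync] B:[ack,hello] C:[]
After 7 (process(A)): A:[] B:[ack,hello] C:[]
After 8 (process(C)): A:[] B:[ack,hello] C:[]
After 9 (send(from=B, to=A, msg='ok')): A:[ok] B:[ack,hello] C:[]
After 10 (send(from=C, to=B, msg='final')): A:[ok] B:[ack,hello,final] C:[]
After 11 (process(B)): A:[ok] B:[hello,final] C:[]

Answer: ack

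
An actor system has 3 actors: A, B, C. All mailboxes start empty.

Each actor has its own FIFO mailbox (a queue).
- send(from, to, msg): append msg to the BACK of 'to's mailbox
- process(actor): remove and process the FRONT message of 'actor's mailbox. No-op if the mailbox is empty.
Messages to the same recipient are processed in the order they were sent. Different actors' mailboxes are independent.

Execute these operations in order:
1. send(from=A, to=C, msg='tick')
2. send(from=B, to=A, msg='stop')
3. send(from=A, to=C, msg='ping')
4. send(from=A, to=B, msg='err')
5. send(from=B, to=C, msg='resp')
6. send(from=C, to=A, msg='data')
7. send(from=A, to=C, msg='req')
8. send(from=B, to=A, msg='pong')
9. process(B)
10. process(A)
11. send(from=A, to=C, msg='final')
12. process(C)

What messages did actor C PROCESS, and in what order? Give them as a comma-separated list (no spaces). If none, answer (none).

Answer: tick

Derivation:
After 1 (send(from=A, to=C, msg='tick')): A:[] B:[] C:[tick]
After 2 (send(from=B, to=A, msg='stop')): A:[stop] B:[] C:[tick]
After 3 (send(from=A, to=C, msg='ping')): A:[stop] B:[] C:[tick,ping]
After 4 (send(from=A, to=B, msg='err')): A:[stop] B:[err] C:[tick,ping]
After 5 (send(from=B, to=C, msg='resp')): A:[stop] B:[err] C:[tick,ping,resp]
After 6 (send(from=C, to=A, msg='data')): A:[stop,data] B:[err] C:[tick,ping,resp]
After 7 (send(from=A, to=C, msg='req')): A:[stop,data] B:[err] C:[tick,ping,resp,req]
After 8 (send(from=B, to=A, msg='pong')): A:[stop,data,pong] B:[err] C:[tick,ping,resp,req]
After 9 (process(B)): A:[stop,data,pong] B:[] C:[tick,ping,resp,req]
After 10 (process(A)): A:[data,pong] B:[] C:[tick,ping,resp,req]
After 11 (send(from=A, to=C, msg='final')): A:[data,pong] B:[] C:[tick,ping,resp,req,final]
After 12 (process(C)): A:[data,pong] B:[] C:[ping,resp,req,final]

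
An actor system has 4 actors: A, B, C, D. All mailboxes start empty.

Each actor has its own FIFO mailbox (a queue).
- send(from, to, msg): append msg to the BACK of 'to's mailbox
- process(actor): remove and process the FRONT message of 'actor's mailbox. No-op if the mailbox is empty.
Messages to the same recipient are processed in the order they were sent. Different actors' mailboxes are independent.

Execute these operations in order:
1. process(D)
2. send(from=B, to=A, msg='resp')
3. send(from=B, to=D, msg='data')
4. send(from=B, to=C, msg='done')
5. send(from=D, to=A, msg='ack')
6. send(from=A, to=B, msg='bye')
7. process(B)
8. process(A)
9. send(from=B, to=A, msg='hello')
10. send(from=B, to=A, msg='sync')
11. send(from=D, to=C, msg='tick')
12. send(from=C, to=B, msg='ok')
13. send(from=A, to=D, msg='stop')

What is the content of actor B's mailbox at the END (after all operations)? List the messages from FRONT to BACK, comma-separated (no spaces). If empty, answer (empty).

Answer: ok

Derivation:
After 1 (process(D)): A:[] B:[] C:[] D:[]
After 2 (send(from=B, to=A, msg='resp')): A:[resp] B:[] C:[] D:[]
After 3 (send(from=B, to=D, msg='data')): A:[resp] B:[] C:[] D:[data]
After 4 (send(from=B, to=C, msg='done')): A:[resp] B:[] C:[done] D:[data]
After 5 (send(from=D, to=A, msg='ack')): A:[resp,ack] B:[] C:[done] D:[data]
After 6 (send(from=A, to=B, msg='bye')): A:[resp,ack] B:[bye] C:[done] D:[data]
After 7 (process(B)): A:[resp,ack] B:[] C:[done] D:[data]
After 8 (process(A)): A:[ack] B:[] C:[done] D:[data]
After 9 (send(from=B, to=A, msg='hello')): A:[ack,hello] B:[] C:[done] D:[data]
After 10 (send(from=B, to=A, msg='sync')): A:[ack,hello,sync] B:[] C:[done] D:[data]
After 11 (send(from=D, to=C, msg='tick')): A:[ack,hello,sync] B:[] C:[done,tick] D:[data]
After 12 (send(from=C, to=B, msg='ok')): A:[ack,hello,sync] B:[ok] C:[done,tick] D:[data]
After 13 (send(from=A, to=D, msg='stop')): A:[ack,hello,sync] B:[ok] C:[done,tick] D:[data,stop]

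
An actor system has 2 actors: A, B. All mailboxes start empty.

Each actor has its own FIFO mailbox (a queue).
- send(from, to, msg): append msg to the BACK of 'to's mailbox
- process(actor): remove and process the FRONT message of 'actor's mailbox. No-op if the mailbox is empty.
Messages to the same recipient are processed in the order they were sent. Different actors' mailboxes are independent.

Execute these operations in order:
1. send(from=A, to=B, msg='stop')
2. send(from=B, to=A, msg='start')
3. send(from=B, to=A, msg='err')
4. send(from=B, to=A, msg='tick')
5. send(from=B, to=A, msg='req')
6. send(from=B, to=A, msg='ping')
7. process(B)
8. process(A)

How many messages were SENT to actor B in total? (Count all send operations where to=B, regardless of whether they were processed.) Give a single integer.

Answer: 1

Derivation:
After 1 (send(from=A, to=B, msg='stop')): A:[] B:[stop]
After 2 (send(from=B, to=A, msg='start')): A:[start] B:[stop]
After 3 (send(from=B, to=A, msg='err')): A:[start,err] B:[stop]
After 4 (send(from=B, to=A, msg='tick')): A:[start,err,tick] B:[stop]
After 5 (send(from=B, to=A, msg='req')): A:[start,err,tick,req] B:[stop]
After 6 (send(from=B, to=A, msg='ping')): A:[start,err,tick,req,ping] B:[stop]
After 7 (process(B)): A:[start,err,tick,req,ping] B:[]
After 8 (process(A)): A:[err,tick,req,ping] B:[]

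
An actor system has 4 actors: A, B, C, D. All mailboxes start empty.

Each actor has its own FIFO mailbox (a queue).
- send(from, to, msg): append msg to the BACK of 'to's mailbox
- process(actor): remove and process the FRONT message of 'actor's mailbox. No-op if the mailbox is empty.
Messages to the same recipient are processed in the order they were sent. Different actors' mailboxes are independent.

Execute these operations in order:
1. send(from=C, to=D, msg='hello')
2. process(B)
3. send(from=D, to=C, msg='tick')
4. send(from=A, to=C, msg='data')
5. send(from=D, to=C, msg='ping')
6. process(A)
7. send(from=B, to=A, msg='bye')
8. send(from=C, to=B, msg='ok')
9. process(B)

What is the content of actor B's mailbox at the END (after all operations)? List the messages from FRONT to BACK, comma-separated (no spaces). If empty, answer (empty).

Answer: (empty)

Derivation:
After 1 (send(from=C, to=D, msg='hello')): A:[] B:[] C:[] D:[hello]
After 2 (process(B)): A:[] B:[] C:[] D:[hello]
After 3 (send(from=D, to=C, msg='tick')): A:[] B:[] C:[tick] D:[hello]
After 4 (send(from=A, to=C, msg='data')): A:[] B:[] C:[tick,data] D:[hello]
After 5 (send(from=D, to=C, msg='ping')): A:[] B:[] C:[tick,data,ping] D:[hello]
After 6 (process(A)): A:[] B:[] C:[tick,data,ping] D:[hello]
After 7 (send(from=B, to=A, msg='bye')): A:[bye] B:[] C:[tick,data,ping] D:[hello]
After 8 (send(from=C, to=B, msg='ok')): A:[bye] B:[ok] C:[tick,data,ping] D:[hello]
After 9 (process(B)): A:[bye] B:[] C:[tick,data,ping] D:[hello]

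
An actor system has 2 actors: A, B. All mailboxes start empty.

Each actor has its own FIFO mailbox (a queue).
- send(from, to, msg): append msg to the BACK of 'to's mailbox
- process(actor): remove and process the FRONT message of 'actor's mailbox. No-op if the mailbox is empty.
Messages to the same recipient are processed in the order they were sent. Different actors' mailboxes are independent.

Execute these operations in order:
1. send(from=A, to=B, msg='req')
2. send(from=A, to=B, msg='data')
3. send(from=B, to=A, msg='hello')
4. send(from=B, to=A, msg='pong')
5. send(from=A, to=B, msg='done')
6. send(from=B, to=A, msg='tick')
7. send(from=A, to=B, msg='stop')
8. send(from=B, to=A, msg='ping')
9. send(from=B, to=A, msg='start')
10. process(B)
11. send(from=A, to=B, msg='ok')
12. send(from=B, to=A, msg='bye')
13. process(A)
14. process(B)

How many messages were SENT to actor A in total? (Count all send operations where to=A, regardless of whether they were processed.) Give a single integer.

Answer: 6

Derivation:
After 1 (send(from=A, to=B, msg='req')): A:[] B:[req]
After 2 (send(from=A, to=B, msg='data')): A:[] B:[req,data]
After 3 (send(from=B, to=A, msg='hello')): A:[hello] B:[req,data]
After 4 (send(from=B, to=A, msg='pong')): A:[hello,pong] B:[req,data]
After 5 (send(from=A, to=B, msg='done')): A:[hello,pong] B:[req,data,done]
After 6 (send(from=B, to=A, msg='tick')): A:[hello,pong,tick] B:[req,data,done]
After 7 (send(from=A, to=B, msg='stop')): A:[hello,pong,tick] B:[req,data,done,stop]
After 8 (send(from=B, to=A, msg='ping')): A:[hello,pong,tick,ping] B:[req,data,done,stop]
After 9 (send(from=B, to=A, msg='start')): A:[hello,pong,tick,ping,start] B:[req,data,done,stop]
After 10 (process(B)): A:[hello,pong,tick,ping,start] B:[data,done,stop]
After 11 (send(from=A, to=B, msg='ok')): A:[hello,pong,tick,ping,start] B:[data,done,stop,ok]
After 12 (send(from=B, to=A, msg='bye')): A:[hello,pong,tick,ping,start,bye] B:[data,done,stop,ok]
After 13 (process(A)): A:[pong,tick,ping,start,bye] B:[data,done,stop,ok]
After 14 (process(B)): A:[pong,tick,ping,start,bye] B:[done,stop,ok]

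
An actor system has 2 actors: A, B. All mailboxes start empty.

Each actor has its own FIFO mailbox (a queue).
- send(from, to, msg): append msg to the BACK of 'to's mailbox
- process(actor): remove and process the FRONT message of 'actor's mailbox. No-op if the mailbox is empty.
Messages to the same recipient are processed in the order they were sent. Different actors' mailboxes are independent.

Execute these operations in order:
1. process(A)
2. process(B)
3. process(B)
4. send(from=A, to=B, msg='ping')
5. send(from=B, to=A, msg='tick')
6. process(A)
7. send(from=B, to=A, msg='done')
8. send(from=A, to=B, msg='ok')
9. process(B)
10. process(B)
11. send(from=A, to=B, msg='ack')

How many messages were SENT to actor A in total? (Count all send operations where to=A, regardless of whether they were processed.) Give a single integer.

After 1 (process(A)): A:[] B:[]
After 2 (process(B)): A:[] B:[]
After 3 (process(B)): A:[] B:[]
After 4 (send(from=A, to=B, msg='ping')): A:[] B:[ping]
After 5 (send(from=B, to=A, msg='tick')): A:[tick] B:[ping]
After 6 (process(A)): A:[] B:[ping]
After 7 (send(from=B, to=A, msg='done')): A:[done] B:[ping]
After 8 (send(from=A, to=B, msg='ok')): A:[done] B:[ping,ok]
After 9 (process(B)): A:[done] B:[ok]
After 10 (process(B)): A:[done] B:[]
After 11 (send(from=A, to=B, msg='ack')): A:[done] B:[ack]

Answer: 2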